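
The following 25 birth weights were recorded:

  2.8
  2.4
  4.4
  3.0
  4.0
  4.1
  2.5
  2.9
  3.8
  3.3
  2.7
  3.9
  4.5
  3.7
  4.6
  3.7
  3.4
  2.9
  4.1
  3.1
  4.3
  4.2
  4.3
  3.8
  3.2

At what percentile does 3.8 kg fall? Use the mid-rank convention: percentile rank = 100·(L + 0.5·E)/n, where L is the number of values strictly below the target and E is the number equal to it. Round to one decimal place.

56.0

Sorted: 2.4, 2.5, 2.7, 2.8, 2.9, 2.9, 3.0, 3.1, 3.2, 3.3, 3.4, 3.7, 3.7, 3.8, 3.8, 3.9, 4.0, 4.1, 4.1, 4.2, 4.3, 4.3, 4.4, 4.5, 4.6.
Count below 3.8: L = 13; count equal: E = 2; n = 25.
Percentile rank = 100·(13 + 0.5·2)/25 = 100·14/25 = 56.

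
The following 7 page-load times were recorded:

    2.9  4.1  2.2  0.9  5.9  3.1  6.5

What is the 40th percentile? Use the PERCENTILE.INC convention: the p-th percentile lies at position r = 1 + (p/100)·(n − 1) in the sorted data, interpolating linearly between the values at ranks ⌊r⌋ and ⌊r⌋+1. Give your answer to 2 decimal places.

Sorted: 0.9, 2.2, 2.9, 3.1, 4.1, 5.9, 6.5.
n = 7.
r = 1 + (40/100)·(7 − 1) = 1 + 2.4 = 3.4.
Rank 3 is 2.9 and rank 4 is 3.1.
Interpolate: 2.9 + 0.4·(3.1 − 2.9) = 2.9 + 0.4·0.2 = 2.98.

2.98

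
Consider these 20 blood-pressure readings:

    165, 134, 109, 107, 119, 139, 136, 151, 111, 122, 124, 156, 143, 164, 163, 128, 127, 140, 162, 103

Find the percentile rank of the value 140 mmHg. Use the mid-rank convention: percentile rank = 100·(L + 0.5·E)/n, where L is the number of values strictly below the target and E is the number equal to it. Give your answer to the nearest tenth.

62.5

Sorted: 103, 107, 109, 111, 119, 122, 124, 127, 128, 134, 136, 139, 140, 143, 151, 156, 162, 163, 164, 165.
Count below 140: L = 12; count equal: E = 1; n = 20.
Percentile rank = 100·(12 + 0.5·1)/20 = 100·12.5/20 = 62.5.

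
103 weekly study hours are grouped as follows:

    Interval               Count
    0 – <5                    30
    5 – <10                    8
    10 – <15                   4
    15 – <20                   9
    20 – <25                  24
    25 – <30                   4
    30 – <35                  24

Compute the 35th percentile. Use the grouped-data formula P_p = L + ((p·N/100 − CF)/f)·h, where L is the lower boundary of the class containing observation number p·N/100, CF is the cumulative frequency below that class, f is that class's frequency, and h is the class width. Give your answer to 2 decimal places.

8.78

N = 103; target position k = 35/100 · 103 = 36.05.
Cumulative frequencies: 30, 38, 42, 51, 75, 79, 103.
Observation 36.05 falls in the class 5 – <10.
L = 5, CF = 30, f = 8, h = 5.
P35 = 5 + ((36.05 − 30)/8)·5 = 5 + 3.78125 = 8.78125.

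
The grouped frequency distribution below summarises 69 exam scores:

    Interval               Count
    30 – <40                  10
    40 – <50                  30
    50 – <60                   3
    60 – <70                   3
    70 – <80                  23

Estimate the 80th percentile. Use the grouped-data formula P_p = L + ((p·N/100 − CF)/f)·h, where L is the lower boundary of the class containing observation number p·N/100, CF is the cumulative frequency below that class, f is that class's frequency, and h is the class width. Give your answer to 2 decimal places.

74.00

N = 69; target position k = 80/100 · 69 = 55.2.
Cumulative frequencies: 10, 40, 43, 46, 69.
Observation 55.2 falls in the class 70 – <80.
L = 70, CF = 46, f = 23, h = 10.
P80 = 70 + ((55.2 − 46)/23)·10 = 70 + 4 = 74.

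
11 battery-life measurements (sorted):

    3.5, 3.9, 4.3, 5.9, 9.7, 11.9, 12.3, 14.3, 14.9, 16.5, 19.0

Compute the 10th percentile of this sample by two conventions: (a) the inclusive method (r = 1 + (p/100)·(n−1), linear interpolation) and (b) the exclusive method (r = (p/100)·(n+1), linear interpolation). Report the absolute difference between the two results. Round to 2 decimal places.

n = 11.
(a) r = 2 → value at rank 2 = 3.9.
(b) r = 1.2; between ranks 1 (3.5) and 2 (3.9): 3.58.
|3.9 − 3.58| = 0.32.

0.32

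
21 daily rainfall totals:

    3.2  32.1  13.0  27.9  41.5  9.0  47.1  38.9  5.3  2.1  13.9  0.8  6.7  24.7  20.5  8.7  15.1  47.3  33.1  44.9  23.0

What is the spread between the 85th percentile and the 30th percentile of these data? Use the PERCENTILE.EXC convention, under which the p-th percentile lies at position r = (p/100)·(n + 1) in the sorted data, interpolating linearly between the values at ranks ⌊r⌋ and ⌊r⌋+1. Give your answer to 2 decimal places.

Sorted: 0.8, 2.1, 3.2, 5.3, 6.7, 8.7, 9.0, 13.0, 13.9, 15.1, 20.5, 23.0, 24.7, 27.9, 32.1, 33.1, 38.9, 41.5, 44.9, 47.1, 47.3.
n = 21.
P30: r = 6.6; ranks 6–7 are 8.7, 9.0; interpolating gives 8.88.
P85: r = 18.7; ranks 18–19 are 41.5, 44.9; interpolating gives 43.88.
Difference: 43.88 − 8.88 = 35.

35.00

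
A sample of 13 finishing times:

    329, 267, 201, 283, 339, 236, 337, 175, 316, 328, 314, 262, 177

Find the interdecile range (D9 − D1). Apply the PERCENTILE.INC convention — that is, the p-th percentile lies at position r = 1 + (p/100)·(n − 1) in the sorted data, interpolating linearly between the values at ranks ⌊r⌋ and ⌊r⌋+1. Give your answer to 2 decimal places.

Sorted: 175, 177, 201, 236, 262, 267, 283, 314, 316, 328, 329, 337, 339.
n = 13.
P10: r = 2.2; ranks 2–3 are 177, 201; interpolating gives 181.8.
P90: r = 11.8; ranks 11–12 are 329, 337; interpolating gives 335.4.
Difference: 335.4 − 181.8 = 153.6.

153.60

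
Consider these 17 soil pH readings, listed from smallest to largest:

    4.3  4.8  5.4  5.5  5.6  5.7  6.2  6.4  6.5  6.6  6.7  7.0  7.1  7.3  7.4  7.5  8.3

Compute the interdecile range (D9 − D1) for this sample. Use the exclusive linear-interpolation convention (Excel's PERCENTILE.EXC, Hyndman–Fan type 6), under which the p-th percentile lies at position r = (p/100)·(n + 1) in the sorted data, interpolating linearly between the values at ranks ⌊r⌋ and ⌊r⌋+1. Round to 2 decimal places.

n = 17.
P10: r = 1.8; ranks 1–2 are 4.3, 4.8; interpolating gives 4.7.
P90: r = 16.2; ranks 16–17 are 7.5, 8.3; interpolating gives 7.66.
Difference: 7.66 − 4.7 = 2.96.

2.96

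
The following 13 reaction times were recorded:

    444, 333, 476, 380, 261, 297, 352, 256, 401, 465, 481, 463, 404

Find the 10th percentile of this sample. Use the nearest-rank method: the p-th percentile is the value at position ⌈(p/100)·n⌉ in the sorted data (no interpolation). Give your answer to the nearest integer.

261

Sorted: 256, 261, 297, 333, 352, 380, 401, 404, 444, 463, 465, 476, 481.
n = 13.
Position = ⌈10/100 · 13⌉ = ⌈1.3⌉ = 2.
The value at rank 2 is 261.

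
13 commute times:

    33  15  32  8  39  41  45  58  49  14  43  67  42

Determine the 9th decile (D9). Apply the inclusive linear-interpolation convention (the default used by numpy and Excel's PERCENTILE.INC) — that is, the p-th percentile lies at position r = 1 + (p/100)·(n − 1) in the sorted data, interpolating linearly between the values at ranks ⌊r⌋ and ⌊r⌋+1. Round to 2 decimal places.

Sorted: 8, 14, 15, 32, 33, 39, 41, 42, 43, 45, 49, 58, 67.
n = 13.
r = 1 + (90/100)·(13 − 1) = 1 + 10.8 = 11.8.
Rank 11 is 49 and rank 12 is 58.
Interpolate: 49 + 0.8·(58 − 49) = 49 + 0.8·9 = 56.2.

56.20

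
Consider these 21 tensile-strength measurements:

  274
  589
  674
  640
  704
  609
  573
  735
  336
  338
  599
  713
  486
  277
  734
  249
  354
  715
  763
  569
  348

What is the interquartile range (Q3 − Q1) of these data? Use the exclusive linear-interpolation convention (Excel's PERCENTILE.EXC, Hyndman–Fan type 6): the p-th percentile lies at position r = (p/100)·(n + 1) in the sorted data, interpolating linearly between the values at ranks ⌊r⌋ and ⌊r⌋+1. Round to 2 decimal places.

365.50

Sorted: 249, 274, 277, 336, 338, 348, 354, 486, 569, 573, 589, 599, 609, 640, 674, 704, 713, 715, 734, 735, 763.
n = 21.
P25: r = 5.5; ranks 5–6 are 338, 348; interpolating gives 343.
P75: r = 16.5; ranks 16–17 are 704, 713; interpolating gives 708.5.
Difference: 708.5 − 343 = 365.5.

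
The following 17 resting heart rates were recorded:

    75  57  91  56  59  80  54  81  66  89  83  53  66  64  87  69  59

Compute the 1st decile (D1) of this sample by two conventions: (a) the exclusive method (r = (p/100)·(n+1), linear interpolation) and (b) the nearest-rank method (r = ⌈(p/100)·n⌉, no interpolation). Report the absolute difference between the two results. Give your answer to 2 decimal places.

0.20

Sorted: 53, 54, 56, 57, 59, 59, 64, 66, 66, 69, 75, 80, 81, 83, 87, 89, 91.
n = 17.
(a) r = 1.8; between ranks 1 (53) and 2 (54): 53.8.
(b) the nearest-rank method: rank 2 → 54.
|53.8 − 54| = 0.2.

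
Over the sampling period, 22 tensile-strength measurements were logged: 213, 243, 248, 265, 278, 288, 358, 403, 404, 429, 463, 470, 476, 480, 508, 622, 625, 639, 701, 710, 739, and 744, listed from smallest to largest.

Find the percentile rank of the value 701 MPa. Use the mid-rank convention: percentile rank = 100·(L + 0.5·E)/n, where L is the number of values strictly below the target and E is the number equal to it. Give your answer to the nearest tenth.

84.1

Count below 701: L = 18; count equal: E = 1; n = 22.
Percentile rank = 100·(18 + 0.5·1)/22 = 100·18.5/22 = 84.09.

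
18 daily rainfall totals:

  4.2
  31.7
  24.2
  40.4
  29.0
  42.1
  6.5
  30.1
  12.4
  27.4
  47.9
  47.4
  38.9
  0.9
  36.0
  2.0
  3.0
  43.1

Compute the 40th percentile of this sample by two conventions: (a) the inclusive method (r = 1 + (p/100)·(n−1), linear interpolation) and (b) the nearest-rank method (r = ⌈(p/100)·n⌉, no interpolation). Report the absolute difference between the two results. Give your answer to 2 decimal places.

0.64

Sorted: 0.9, 2.0, 3.0, 4.2, 6.5, 12.4, 24.2, 27.4, 29.0, 30.1, 31.7, 36.0, 38.9, 40.4, 42.1, 43.1, 47.4, 47.9.
n = 18.
(a) r = 7.8; between ranks 7 (24.2) and 8 (27.4): 26.76.
(b) the nearest-rank method: rank 8 → 27.4.
|26.76 − 27.4| = 0.64.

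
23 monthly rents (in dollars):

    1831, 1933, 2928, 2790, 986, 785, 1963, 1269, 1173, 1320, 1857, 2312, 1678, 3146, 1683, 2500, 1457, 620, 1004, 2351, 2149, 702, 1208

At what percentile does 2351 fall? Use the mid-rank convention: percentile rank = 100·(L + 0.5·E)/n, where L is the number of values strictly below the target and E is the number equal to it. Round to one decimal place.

80.4

Sorted: 620, 702, 785, 986, 1004, 1173, 1208, 1269, 1320, 1457, 1678, 1683, 1831, 1857, 1933, 1963, 2149, 2312, 2351, 2500, 2790, 2928, 3146.
Count below 2351: L = 18; count equal: E = 1; n = 23.
Percentile rank = 100·(18 + 0.5·1)/23 = 100·18.5/23 = 80.43.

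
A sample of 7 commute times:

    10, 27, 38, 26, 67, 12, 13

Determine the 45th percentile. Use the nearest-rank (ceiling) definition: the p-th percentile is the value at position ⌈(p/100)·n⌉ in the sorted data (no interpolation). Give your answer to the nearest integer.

26

Sorted: 10, 12, 13, 26, 27, 38, 67.
n = 7.
Position = ⌈45/100 · 7⌉ = ⌈3.15⌉ = 4.
The value at rank 4 is 26.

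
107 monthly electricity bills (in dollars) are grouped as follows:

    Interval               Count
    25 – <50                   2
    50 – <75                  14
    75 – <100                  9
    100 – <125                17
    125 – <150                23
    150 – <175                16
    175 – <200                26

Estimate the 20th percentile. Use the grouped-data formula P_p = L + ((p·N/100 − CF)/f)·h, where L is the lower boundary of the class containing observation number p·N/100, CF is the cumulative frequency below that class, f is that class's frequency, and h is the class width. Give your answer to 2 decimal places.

N = 107; target position k = 20/100 · 107 = 21.4.
Cumulative frequencies: 2, 16, 25, 42, 65, 81, 107.
Observation 21.4 falls in the class 75 – <100.
L = 75, CF = 16, f = 9, h = 25.
P20 = 75 + ((21.4 − 16)/9)·25 = 75 + 15 = 90.

90.00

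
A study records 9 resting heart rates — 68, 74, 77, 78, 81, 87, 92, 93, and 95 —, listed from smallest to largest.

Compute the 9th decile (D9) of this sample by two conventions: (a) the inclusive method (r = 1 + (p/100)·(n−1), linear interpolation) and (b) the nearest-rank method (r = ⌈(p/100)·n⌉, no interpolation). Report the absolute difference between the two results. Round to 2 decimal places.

1.60

n = 9.
(a) r = 8.2; between ranks 8 (93) and 9 (95): 93.4.
(b) the nearest-rank method: rank 9 → 95.
|93.4 − 95| = 1.6.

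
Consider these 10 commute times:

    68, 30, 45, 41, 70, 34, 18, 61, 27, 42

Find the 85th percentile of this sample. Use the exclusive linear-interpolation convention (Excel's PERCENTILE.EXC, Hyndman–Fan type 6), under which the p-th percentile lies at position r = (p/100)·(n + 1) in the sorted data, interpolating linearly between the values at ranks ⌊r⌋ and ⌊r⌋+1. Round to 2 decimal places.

68.70

Sorted: 18, 27, 30, 34, 41, 42, 45, 61, 68, 70.
n = 10.
r = (85/100)·(10 + 1) = 9.35.
Rank 9 is 68 and rank 10 is 70.
Interpolate: 68 + 0.35·(70 − 68) = 68 + 0.35·2 = 68.7.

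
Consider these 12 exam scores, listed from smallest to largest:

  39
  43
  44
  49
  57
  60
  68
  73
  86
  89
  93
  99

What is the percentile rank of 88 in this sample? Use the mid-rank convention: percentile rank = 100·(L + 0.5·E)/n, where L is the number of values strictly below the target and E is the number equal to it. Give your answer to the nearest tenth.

75.0

Count below 88: L = 9; count equal: E = 0; n = 12.
Percentile rank = 100·(9 + 0.5·0)/12 = 100·9/12 = 75.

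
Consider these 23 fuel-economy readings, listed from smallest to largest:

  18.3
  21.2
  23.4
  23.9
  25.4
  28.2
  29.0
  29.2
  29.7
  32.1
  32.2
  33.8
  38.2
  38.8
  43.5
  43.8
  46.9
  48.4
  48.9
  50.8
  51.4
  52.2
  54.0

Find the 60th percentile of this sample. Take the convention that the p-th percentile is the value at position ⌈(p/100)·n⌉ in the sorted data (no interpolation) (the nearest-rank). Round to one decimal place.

38.8

n = 23.
Position = ⌈60/100 · 23⌉ = ⌈13.8⌉ = 14.
The value at rank 14 is 38.8.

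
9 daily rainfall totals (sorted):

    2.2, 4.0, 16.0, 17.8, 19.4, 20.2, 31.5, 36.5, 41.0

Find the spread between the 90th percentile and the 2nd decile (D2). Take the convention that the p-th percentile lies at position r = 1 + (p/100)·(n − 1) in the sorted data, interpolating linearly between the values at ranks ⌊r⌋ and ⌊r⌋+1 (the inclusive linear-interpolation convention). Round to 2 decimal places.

26.20

n = 9.
P20: r = 2.6; ranks 2–3 are 4.0, 16.0; interpolating gives 11.2.
P90: r = 8.2; ranks 8–9 are 36.5, 41.0; interpolating gives 37.4.
Difference: 37.4 − 11.2 = 26.2.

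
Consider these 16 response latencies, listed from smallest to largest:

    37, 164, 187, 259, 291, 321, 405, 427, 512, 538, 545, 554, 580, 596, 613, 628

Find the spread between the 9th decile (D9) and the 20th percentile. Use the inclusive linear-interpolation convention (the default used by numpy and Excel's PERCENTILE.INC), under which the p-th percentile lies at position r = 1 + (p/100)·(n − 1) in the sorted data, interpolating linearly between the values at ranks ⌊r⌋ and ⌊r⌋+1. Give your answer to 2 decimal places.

345.50

n = 16.
P20: r = 4 (integer) → 259.
P90: r = 14.5; ranks 14–15 are 596, 613; interpolating gives 604.5.
Difference: 604.5 − 259 = 345.5.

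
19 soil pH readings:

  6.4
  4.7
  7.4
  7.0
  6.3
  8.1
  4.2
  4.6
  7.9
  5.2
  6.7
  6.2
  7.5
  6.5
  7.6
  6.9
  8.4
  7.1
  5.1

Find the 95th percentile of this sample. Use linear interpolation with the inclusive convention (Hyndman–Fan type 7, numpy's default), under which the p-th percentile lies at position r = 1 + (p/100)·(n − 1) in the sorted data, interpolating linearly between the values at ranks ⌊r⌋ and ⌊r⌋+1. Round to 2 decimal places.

8.13

Sorted: 4.2, 4.6, 4.7, 5.1, 5.2, 6.2, 6.3, 6.4, 6.5, 6.7, 6.9, 7.0, 7.1, 7.4, 7.5, 7.6, 7.9, 8.1, 8.4.
n = 19.
r = 1 + (95/100)·(19 − 1) = 1 + 17.1 = 18.1.
Rank 18 is 8.1 and rank 19 is 8.4.
Interpolate: 8.1 + 0.1·(8.4 − 8.1) = 8.1 + 0.1·0.3 = 8.13.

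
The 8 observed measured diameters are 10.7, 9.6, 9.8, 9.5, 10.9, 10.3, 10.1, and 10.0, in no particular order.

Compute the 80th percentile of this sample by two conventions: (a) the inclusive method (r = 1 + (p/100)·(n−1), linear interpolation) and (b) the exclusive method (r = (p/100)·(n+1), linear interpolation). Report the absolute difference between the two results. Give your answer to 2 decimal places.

0.20

Sorted: 9.5, 9.6, 9.8, 10.0, 10.1, 10.3, 10.7, 10.9.
n = 8.
(a) r = 6.6; between ranks 6 (10.3) and 7 (10.7): 10.54.
(b) r = 7.2; between ranks 7 (10.7) and 8 (10.9): 10.74.
|10.54 − 10.74| = 0.2.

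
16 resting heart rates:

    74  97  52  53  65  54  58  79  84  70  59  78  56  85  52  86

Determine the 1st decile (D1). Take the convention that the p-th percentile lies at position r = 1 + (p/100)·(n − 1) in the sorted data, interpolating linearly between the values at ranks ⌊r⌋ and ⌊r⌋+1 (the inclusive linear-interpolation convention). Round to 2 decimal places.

Sorted: 52, 52, 53, 54, 56, 58, 59, 65, 70, 74, 78, 79, 84, 85, 86, 97.
n = 16.
r = 1 + (10/100)·(16 − 1) = 1 + 1.5 = 2.5.
Rank 2 is 52 and rank 3 is 53.
Interpolate: 52 + 0.5·(53 − 52) = 52 + 0.5·1 = 52.5.

52.50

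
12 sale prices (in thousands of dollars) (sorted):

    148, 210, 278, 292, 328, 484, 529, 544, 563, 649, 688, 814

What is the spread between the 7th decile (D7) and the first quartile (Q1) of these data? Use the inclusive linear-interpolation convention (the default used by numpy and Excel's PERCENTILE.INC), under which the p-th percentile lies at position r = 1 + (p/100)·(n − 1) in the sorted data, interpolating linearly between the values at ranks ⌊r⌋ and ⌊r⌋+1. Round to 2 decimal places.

n = 12.
P25: r = 3.75; ranks 3–4 are 278, 292; interpolating gives 288.5.
P70: r = 8.7; ranks 8–9 are 544, 563; interpolating gives 557.3.
Difference: 557.3 − 288.5 = 268.8.

268.80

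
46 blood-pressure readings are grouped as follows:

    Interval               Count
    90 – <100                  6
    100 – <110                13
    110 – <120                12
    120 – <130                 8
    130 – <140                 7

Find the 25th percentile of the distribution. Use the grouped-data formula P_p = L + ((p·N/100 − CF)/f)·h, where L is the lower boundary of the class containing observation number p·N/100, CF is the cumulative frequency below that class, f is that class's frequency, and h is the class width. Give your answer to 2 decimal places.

104.23

N = 46; target position k = 25/100 · 46 = 11.5.
Cumulative frequencies: 6, 19, 31, 39, 46.
Observation 11.5 falls in the class 100 – <110.
L = 100, CF = 6, f = 13, h = 10.
P25 = 100 + ((11.5 − 6)/13)·10 = 100 + 4.23077 = 104.231.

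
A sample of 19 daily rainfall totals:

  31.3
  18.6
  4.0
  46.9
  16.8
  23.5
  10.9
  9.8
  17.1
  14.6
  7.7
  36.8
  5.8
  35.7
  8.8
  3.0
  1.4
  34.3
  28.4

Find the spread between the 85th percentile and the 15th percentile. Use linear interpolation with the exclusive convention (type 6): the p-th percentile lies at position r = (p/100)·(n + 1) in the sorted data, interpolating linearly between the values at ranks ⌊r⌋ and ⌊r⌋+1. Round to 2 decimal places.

31.70

Sorted: 1.4, 3.0, 4.0, 5.8, 7.7, 8.8, 9.8, 10.9, 14.6, 16.8, 17.1, 18.6, 23.5, 28.4, 31.3, 34.3, 35.7, 36.8, 46.9.
n = 19.
P15: r = 3 (integer) → 4.
P85: r = 17 (integer) → 35.7.
Difference: 35.7 − 4 = 31.7.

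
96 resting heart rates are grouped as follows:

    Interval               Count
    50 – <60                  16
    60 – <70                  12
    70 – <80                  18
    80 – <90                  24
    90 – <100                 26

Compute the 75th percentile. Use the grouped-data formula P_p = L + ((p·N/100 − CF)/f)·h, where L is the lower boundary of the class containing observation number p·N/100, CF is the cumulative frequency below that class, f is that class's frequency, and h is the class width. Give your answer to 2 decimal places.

N = 96; target position k = 75/100 · 96 = 72.
Cumulative frequencies: 16, 28, 46, 70, 96.
Observation 72 falls in the class 90 – <100.
L = 90, CF = 70, f = 26, h = 10.
P75 = 90 + ((72 − 70)/26)·10 = 90 + 0.769231 = 90.7692.

90.77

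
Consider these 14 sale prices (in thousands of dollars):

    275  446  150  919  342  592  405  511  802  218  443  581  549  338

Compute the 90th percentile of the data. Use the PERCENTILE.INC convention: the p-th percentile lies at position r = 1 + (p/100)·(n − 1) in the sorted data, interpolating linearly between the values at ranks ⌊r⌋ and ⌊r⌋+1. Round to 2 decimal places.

Sorted: 150, 218, 275, 338, 342, 405, 443, 446, 511, 549, 581, 592, 802, 919.
n = 14.
r = 1 + (90/100)·(14 − 1) = 1 + 11.7 = 12.7.
Rank 12 is 592 and rank 13 is 802.
Interpolate: 592 + 0.7·(802 − 592) = 592 + 0.7·210 = 739.

739.00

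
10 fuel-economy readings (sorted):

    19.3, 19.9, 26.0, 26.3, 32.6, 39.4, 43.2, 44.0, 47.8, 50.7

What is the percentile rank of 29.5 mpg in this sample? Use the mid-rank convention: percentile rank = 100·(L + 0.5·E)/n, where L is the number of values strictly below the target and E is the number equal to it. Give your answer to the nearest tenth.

40.0

Count below 29.5: L = 4; count equal: E = 0; n = 10.
Percentile rank = 100·(4 + 0.5·0)/10 = 100·4/10 = 40.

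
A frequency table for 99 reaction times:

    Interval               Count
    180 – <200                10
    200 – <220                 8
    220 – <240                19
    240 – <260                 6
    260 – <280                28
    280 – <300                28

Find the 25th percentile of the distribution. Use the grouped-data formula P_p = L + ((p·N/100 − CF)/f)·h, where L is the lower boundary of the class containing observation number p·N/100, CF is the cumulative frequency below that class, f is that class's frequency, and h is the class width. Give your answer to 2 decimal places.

227.11

N = 99; target position k = 25/100 · 99 = 24.75.
Cumulative frequencies: 10, 18, 37, 43, 71, 99.
Observation 24.75 falls in the class 220 – <240.
L = 220, CF = 18, f = 19, h = 20.
P25 = 220 + ((24.75 − 18)/19)·20 = 220 + 7.10526 = 227.105.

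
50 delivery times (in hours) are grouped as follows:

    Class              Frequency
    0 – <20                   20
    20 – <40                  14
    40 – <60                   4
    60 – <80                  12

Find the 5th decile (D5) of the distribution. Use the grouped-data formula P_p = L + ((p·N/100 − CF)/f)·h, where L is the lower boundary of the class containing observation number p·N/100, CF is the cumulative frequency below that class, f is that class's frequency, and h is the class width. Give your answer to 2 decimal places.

N = 50; target position k = 50/100 · 50 = 25.
Cumulative frequencies: 20, 34, 38, 50.
Observation 25 falls in the class 20 – <40.
L = 20, CF = 20, f = 14, h = 20.
P50 = 20 + ((25 − 20)/14)·20 = 20 + 7.14286 = 27.1429.

27.14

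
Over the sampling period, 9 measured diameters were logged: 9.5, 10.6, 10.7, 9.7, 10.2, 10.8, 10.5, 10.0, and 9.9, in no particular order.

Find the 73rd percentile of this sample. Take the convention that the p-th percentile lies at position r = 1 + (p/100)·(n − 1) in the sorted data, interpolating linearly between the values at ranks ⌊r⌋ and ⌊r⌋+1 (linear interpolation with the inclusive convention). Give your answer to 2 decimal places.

10.58

Sorted: 9.5, 9.7, 9.9, 10.0, 10.2, 10.5, 10.6, 10.7, 10.8.
n = 9.
r = 1 + (73/100)·(9 − 1) = 1 + 5.84 = 6.84.
Rank 6 is 10.5 and rank 7 is 10.6.
Interpolate: 10.5 + 0.84·(10.6 − 10.5) = 10.5 + 0.84·0.1 = 10.584.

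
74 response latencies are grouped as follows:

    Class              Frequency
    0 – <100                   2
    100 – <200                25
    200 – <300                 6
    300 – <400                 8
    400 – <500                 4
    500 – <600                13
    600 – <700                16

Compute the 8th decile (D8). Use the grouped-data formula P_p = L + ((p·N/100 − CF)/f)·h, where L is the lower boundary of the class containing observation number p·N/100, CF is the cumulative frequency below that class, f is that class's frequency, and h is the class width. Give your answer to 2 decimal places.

607.50

N = 74; target position k = 80/100 · 74 = 59.2.
Cumulative frequencies: 2, 27, 33, 41, 45, 58, 74.
Observation 59.2 falls in the class 600 – <700.
L = 600, CF = 58, f = 16, h = 100.
P80 = 600 + ((59.2 − 58)/16)·100 = 600 + 7.5 = 607.5.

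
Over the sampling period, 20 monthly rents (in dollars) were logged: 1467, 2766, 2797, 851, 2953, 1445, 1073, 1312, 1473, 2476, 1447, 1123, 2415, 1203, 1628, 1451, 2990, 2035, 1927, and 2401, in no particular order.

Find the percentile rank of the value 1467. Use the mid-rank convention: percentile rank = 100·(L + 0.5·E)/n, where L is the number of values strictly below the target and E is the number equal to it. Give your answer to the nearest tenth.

42.5

Sorted: 851, 1073, 1123, 1203, 1312, 1445, 1447, 1451, 1467, 1473, 1628, 1927, 2035, 2401, 2415, 2476, 2766, 2797, 2953, 2990.
Count below 1467: L = 8; count equal: E = 1; n = 20.
Percentile rank = 100·(8 + 0.5·1)/20 = 100·8.5/20 = 42.5.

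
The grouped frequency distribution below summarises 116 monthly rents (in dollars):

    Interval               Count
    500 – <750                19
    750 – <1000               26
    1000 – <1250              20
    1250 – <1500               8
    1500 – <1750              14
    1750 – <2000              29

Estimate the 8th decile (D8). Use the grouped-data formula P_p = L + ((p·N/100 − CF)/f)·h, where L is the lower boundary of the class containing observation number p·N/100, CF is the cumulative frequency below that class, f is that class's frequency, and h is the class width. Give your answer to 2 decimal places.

1800.00

N = 116; target position k = 80/100 · 116 = 92.8.
Cumulative frequencies: 19, 45, 65, 73, 87, 116.
Observation 92.8 falls in the class 1750 – <2000.
L = 1750, CF = 87, f = 29, h = 250.
P80 = 1750 + ((92.8 − 87)/29)·250 = 1750 + 50 = 1800.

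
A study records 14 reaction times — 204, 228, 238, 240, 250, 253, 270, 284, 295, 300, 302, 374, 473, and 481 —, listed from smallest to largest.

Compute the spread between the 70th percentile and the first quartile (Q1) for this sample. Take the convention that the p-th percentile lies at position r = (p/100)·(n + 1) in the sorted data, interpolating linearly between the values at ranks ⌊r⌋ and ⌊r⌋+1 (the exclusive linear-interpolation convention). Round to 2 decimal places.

61.50

n = 14.
P25: r = 3.75; ranks 3–4 are 238, 240; interpolating gives 239.5.
P70: r = 10.5; ranks 10–11 are 300, 302; interpolating gives 301.
Difference: 301 − 239.5 = 61.5.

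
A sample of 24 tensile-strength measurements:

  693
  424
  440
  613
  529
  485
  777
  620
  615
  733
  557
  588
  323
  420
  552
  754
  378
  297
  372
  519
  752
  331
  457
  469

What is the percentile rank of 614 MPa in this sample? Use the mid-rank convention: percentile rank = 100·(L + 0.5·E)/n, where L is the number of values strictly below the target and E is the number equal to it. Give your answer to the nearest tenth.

Sorted: 297, 323, 331, 372, 378, 420, 424, 440, 457, 469, 485, 519, 529, 552, 557, 588, 613, 615, 620, 693, 733, 752, 754, 777.
Count below 614: L = 17; count equal: E = 0; n = 24.
Percentile rank = 100·(17 + 0.5·0)/24 = 100·17/24 = 70.83.

70.8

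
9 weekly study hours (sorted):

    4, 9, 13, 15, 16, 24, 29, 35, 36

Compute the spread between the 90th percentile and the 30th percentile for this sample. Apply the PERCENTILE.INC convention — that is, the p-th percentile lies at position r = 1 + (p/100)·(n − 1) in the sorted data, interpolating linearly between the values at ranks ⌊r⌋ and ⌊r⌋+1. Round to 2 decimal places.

n = 9.
P30: r = 3.4; ranks 3–4 are 13, 15; interpolating gives 13.8.
P90: r = 8.2; ranks 8–9 are 35, 36; interpolating gives 35.2.
Difference: 35.2 − 13.8 = 21.4.

21.40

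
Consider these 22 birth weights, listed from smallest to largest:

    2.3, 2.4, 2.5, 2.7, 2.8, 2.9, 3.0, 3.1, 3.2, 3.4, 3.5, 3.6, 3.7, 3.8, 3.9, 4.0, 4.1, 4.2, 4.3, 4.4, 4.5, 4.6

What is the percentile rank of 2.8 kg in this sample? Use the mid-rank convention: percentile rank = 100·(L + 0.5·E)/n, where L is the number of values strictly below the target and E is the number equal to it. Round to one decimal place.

20.5

Count below 2.8: L = 4; count equal: E = 1; n = 22.
Percentile rank = 100·(4 + 0.5·1)/22 = 100·4.5/22 = 20.45.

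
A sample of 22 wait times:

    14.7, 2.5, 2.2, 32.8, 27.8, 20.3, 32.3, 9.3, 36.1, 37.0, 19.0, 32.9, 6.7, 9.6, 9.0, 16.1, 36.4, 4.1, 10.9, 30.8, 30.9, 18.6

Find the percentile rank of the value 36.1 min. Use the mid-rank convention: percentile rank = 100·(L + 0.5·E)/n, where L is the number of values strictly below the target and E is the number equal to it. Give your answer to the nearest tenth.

Sorted: 2.2, 2.5, 4.1, 6.7, 9.0, 9.3, 9.6, 10.9, 14.7, 16.1, 18.6, 19.0, 20.3, 27.8, 30.8, 30.9, 32.3, 32.8, 32.9, 36.1, 36.4, 37.0.
Count below 36.1: L = 19; count equal: E = 1; n = 22.
Percentile rank = 100·(19 + 0.5·1)/22 = 100·19.5/22 = 88.64.

88.6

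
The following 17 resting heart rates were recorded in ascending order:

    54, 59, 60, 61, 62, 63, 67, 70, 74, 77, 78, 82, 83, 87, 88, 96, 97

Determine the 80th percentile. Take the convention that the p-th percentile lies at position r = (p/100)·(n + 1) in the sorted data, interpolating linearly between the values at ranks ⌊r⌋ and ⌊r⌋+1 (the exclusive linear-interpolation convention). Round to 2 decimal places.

87.40

n = 17.
r = (80/100)·(17 + 1) = 14.4.
Rank 14 is 87 and rank 15 is 88.
Interpolate: 87 + 0.4·(88 − 87) = 87 + 0.4·1 = 87.4.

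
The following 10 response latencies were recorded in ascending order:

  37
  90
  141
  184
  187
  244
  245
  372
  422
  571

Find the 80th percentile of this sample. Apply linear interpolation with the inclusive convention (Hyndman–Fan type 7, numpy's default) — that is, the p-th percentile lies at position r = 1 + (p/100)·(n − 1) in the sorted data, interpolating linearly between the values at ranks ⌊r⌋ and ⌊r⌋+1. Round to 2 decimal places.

n = 10.
r = 1 + (80/100)·(10 − 1) = 1 + 7.2 = 8.2.
Rank 8 is 372 and rank 9 is 422.
Interpolate: 372 + 0.2·(422 − 372) = 372 + 0.2·50 = 382.

382.00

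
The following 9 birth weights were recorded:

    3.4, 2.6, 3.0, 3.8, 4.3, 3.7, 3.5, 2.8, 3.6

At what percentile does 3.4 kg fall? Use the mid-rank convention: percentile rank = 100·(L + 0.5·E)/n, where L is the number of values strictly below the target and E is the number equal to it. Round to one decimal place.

Sorted: 2.6, 2.8, 3.0, 3.4, 3.5, 3.6, 3.7, 3.8, 4.3.
Count below 3.4: L = 3; count equal: E = 1; n = 9.
Percentile rank = 100·(3 + 0.5·1)/9 = 100·3.5/9 = 38.89.

38.9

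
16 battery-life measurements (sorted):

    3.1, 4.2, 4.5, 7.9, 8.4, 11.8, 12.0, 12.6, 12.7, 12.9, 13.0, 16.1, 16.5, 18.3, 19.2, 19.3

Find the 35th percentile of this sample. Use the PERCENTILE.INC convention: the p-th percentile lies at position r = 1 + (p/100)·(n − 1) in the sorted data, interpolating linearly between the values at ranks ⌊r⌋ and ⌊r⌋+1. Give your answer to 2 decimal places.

11.85

n = 16.
r = 1 + (35/100)·(16 − 1) = 1 + 5.25 = 6.25.
Rank 6 is 11.8 and rank 7 is 12.0.
Interpolate: 11.8 + 0.25·(12.0 − 11.8) = 11.8 + 0.25·0.2 = 11.85.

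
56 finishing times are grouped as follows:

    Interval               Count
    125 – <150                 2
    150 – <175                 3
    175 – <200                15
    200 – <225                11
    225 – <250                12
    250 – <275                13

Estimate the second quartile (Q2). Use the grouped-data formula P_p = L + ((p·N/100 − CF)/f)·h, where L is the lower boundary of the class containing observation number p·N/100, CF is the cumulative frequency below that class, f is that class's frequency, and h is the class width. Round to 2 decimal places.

218.18

N = 56; target position k = 50/100 · 56 = 28.
Cumulative frequencies: 2, 5, 20, 31, 43, 56.
Observation 28 falls in the class 200 – <225.
L = 200, CF = 20, f = 11, h = 25.
P50 = 200 + ((28 − 20)/11)·25 = 200 + 18.1818 = 218.182.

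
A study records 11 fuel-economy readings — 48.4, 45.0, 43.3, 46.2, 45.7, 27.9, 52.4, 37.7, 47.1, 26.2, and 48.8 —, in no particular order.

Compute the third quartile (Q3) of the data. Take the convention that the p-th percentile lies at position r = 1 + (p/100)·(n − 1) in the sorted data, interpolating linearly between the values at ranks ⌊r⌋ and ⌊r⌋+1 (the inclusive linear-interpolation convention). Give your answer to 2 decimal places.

47.75

Sorted: 26.2, 27.9, 37.7, 43.3, 45.0, 45.7, 46.2, 47.1, 48.4, 48.8, 52.4.
n = 11.
r = 1 + (75/100)·(11 − 1) = 1 + 7.5 = 8.5.
Rank 8 is 47.1 and rank 9 is 48.4.
Interpolate: 47.1 + 0.5·(48.4 − 47.1) = 47.1 + 0.5·1.3 = 47.75.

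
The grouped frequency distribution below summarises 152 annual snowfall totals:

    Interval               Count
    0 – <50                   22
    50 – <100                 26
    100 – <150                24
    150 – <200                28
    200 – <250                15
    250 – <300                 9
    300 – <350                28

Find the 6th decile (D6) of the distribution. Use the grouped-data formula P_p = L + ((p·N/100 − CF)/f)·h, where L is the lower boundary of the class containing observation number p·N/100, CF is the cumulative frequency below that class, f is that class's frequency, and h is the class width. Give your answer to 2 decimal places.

N = 152; target position k = 60/100 · 152 = 91.2.
Cumulative frequencies: 22, 48, 72, 100, 115, 124, 152.
Observation 91.2 falls in the class 150 – <200.
L = 150, CF = 72, f = 28, h = 50.
P60 = 150 + ((91.2 − 72)/28)·50 = 150 + 34.2857 = 184.286.

184.29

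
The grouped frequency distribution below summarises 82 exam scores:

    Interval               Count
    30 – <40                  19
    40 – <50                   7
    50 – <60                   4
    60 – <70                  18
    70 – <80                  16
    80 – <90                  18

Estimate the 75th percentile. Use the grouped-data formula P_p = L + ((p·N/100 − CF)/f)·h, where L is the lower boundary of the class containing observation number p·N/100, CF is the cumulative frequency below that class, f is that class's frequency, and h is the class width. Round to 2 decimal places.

N = 82; target position k = 75/100 · 82 = 61.5.
Cumulative frequencies: 19, 26, 30, 48, 64, 82.
Observation 61.5 falls in the class 70 – <80.
L = 70, CF = 48, f = 16, h = 10.
P75 = 70 + ((61.5 − 48)/16)·10 = 70 + 8.4375 = 78.4375.

78.44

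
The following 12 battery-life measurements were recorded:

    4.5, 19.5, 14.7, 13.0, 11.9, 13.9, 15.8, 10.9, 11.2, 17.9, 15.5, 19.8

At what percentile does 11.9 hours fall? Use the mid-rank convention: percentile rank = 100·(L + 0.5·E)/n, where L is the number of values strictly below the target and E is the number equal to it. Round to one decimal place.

29.2

Sorted: 4.5, 10.9, 11.2, 11.9, 13.0, 13.9, 14.7, 15.5, 15.8, 17.9, 19.5, 19.8.
Count below 11.9: L = 3; count equal: E = 1; n = 12.
Percentile rank = 100·(3 + 0.5·1)/12 = 100·3.5/12 = 29.17.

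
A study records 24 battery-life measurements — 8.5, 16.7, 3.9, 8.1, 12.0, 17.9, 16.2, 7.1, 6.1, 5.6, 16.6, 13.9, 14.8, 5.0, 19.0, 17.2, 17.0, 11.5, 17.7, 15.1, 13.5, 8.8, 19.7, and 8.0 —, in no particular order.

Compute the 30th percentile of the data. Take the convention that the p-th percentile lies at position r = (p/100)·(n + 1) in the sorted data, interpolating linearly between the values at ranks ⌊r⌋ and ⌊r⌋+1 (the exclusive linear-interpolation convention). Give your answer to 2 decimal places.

Sorted: 3.9, 5.0, 5.6, 6.1, 7.1, 8.0, 8.1, 8.5, 8.8, 11.5, 12.0, 13.5, 13.9, 14.8, 15.1, 16.2, 16.6, 16.7, 17.0, 17.2, 17.7, 17.9, 19.0, 19.7.
n = 24.
r = (30/100)·(24 + 1) = 7.5.
Rank 7 is 8.1 and rank 8 is 8.5.
Interpolate: 8.1 + 0.5·(8.5 − 8.1) = 8.1 + 0.5·0.4 = 8.3.

8.30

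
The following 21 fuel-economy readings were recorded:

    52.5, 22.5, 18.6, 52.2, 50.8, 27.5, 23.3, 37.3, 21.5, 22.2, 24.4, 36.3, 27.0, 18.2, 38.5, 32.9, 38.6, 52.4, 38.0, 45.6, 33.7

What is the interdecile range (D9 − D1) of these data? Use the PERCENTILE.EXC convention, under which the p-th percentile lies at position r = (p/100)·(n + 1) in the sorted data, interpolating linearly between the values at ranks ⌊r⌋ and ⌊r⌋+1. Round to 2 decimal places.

Sorted: 18.2, 18.6, 21.5, 22.2, 22.5, 23.3, 24.4, 27.0, 27.5, 32.9, 33.7, 36.3, 37.3, 38.0, 38.5, 38.6, 45.6, 50.8, 52.2, 52.4, 52.5.
n = 21.
P10: r = 2.2; ranks 2–3 are 18.6, 21.5; interpolating gives 19.18.
P90: r = 19.8; ranks 19–20 are 52.2, 52.4; interpolating gives 52.36.
Difference: 52.36 − 19.18 = 33.18.

33.18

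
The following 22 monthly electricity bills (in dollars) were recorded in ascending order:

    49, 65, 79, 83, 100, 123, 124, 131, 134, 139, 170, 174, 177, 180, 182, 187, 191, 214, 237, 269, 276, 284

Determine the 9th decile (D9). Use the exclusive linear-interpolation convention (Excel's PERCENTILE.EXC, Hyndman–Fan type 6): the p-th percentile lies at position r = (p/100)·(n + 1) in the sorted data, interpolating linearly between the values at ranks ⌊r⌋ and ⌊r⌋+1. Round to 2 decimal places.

n = 22.
r = (90/100)·(22 + 1) = 20.7.
Rank 20 is 269 and rank 21 is 276.
Interpolate: 269 + 0.7·(276 − 269) = 269 + 0.7·7 = 273.9.

273.90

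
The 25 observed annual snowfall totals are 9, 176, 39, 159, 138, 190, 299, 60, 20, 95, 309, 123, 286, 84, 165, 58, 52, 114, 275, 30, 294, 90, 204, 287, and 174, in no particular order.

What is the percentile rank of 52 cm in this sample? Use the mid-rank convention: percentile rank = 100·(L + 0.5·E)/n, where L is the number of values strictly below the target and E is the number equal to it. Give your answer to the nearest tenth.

18.0

Sorted: 9, 20, 30, 39, 52, 58, 60, 84, 90, 95, 114, 123, 138, 159, 165, 174, 176, 190, 204, 275, 286, 287, 294, 299, 309.
Count below 52: L = 4; count equal: E = 1; n = 25.
Percentile rank = 100·(4 + 0.5·1)/25 = 100·4.5/25 = 18.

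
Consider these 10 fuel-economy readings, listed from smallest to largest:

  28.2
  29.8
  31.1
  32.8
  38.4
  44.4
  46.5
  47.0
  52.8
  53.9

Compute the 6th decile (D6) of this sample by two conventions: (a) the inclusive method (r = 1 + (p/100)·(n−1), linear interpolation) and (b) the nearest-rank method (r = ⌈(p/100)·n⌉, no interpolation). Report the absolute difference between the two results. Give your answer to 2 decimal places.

n = 10.
(a) r = 6.4; between ranks 6 (44.4) and 7 (46.5): 45.24.
(b) the nearest-rank method: rank 6 → 44.4.
|45.24 − 44.4| = 0.84.

0.84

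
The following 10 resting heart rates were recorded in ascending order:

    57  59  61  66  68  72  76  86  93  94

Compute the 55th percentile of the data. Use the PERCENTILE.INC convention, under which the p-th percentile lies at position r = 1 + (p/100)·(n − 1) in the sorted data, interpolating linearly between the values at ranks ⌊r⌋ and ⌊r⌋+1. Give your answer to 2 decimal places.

71.80

n = 10.
r = 1 + (55/100)·(10 − 1) = 1 + 4.95 = 5.95.
Rank 5 is 68 and rank 6 is 72.
Interpolate: 68 + 0.95·(72 − 68) = 68 + 0.95·4 = 71.8.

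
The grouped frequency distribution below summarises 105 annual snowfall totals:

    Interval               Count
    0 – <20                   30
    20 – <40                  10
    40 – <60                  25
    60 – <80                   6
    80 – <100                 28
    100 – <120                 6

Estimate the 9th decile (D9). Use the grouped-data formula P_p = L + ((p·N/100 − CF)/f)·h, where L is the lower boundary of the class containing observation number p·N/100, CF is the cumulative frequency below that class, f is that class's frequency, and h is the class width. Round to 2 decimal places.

96.79

N = 105; target position k = 90/100 · 105 = 94.5.
Cumulative frequencies: 30, 40, 65, 71, 99, 105.
Observation 94.5 falls in the class 80 – <100.
L = 80, CF = 71, f = 28, h = 20.
P90 = 80 + ((94.5 − 71)/28)·20 = 80 + 16.7857 = 96.7857.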